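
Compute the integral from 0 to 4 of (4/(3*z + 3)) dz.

An antiderivative is F(z) = 4*log(3*z + 3)/3.
Then F(4) - F(0) = (4*log(15)/3) - (4*log(3)/3) = 4*log(5)/3.

4*log(5)/3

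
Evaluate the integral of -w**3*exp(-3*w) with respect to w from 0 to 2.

-2/27 + 122*exp(-6)/27

Integrate by parts 3 times (u = w^3, dv = -exp(-3*w) dw).
An antiderivative is F(w) = (9*w**3 + 9*w**2 + 6*w + 2)*exp(-3*w)/27.
Then F(2) - F(0) = (122*exp(-6)/27) - (2/27) = -2/27 + 122*exp(-6)/27.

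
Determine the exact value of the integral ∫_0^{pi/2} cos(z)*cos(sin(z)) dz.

sin(1)

Let u = sin(z), so du = cos(z) dz. When z = 0, u = 0; when z = pi/2, u = 1.
The integral becomes ∫ cos(u) du from 0 to 1, with antiderivative sin(u).
Back in z: F(z) = sin(sin(z)).
Then F(pi/2) - F(0) = (sin(1)) - (0) = sin(1).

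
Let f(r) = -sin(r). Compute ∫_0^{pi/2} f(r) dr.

An antiderivative is F(r) = cos(r).
Then F(pi/2) - F(0) = (0) - (1) = -1.

-1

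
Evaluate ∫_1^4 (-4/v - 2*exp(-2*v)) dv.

-8*log(2) - exp(-2) + exp(-8)

An antiderivative is F(v) = -4*log(v) + exp(-2*v).
Then F(4) - F(1) = (-8*log(2) + exp(-8)) - (exp(-2)) = -8*log(2) - exp(-2) + exp(-8).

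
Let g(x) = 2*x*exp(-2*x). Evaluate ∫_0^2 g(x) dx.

(-5 + exp(4))*exp(-4)/2

Integrate by parts once (u = x, dv = 2*exp(-2*x) dx).
An antiderivative is F(x) = (-2*x - 1)*exp(-2*x)/2.
Then F(2) - F(0) = (-5*exp(-4)/2) - (-1/2) = (-5 + exp(4))*exp(-4)/2.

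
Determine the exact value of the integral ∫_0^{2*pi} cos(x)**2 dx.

Use the identity cos^2(x) = (1 + cos(2*x))/2.
An antiderivative is F(x) = x/2 + sin(2*x)/4.
Then F(2*pi) - F(0) = (pi) - (0) = pi.

pi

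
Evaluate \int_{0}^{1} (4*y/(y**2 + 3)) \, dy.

Let u = y**2 + 3, so du = 2*y dy. When y = 0, u = 3; when y = 1, u = 4.
The integral becomes 2·∫ 1/u du from 3 to 4, with antiderivative 2*log(u).
Back in y: F(y) = 2*log(y**2 + 3).
Then F(1) - F(0) = (log(16)) - (log(9)) = log(16/9).

log(16/9)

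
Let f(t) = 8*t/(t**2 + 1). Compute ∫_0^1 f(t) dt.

log(16)

Let u = t**2 + 1, so du = 2*t dt. When t = 0, u = 1; when t = 1, u = 2.
The integral becomes 4·∫ 1/u du from 1 to 2, with antiderivative 4*log(u).
Back in t: F(t) = 4*log(t**2 + 1).
Then F(1) - F(0) = (log(16)) - (0) = log(16).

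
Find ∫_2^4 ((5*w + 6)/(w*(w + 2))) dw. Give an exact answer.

Factor the denominator: w**2 + 2*w = (w + 2)w.
Partial fractions: (5*w + 6)/(w*(w + 2)) = 2/(w + 2) + 3/w.
An antiderivative is F(w) = 3*log(w) + 2*log(w + 2).
Then F(4) - F(2) = (2*log(3) + 8*log(2)) - (7*log(2)) = log(18).

log(18)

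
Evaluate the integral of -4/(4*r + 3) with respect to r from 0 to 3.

An antiderivative is F(r) = -log(4*r + 3).
Then F(3) - F(0) = (-log(15)) - (-log(3)) = -log(5).

-log(5)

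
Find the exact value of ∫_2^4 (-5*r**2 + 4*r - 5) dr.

By the power rule, an antiderivative is F(r) = -5*r**3/3 + 2*r**2 - 5*r.
Then F(4) - F(2) = (-284/3) - (-46/3) = -238/3.

-238/3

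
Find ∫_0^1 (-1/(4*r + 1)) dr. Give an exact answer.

-log(5)/4

An antiderivative is F(r) = -log(4*r + 1)/4.
Then F(1) - F(0) = (-log(5)/4) - (0) = -log(5)/4.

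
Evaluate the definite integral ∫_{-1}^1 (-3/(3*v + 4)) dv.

-log(7)

An antiderivative is F(v) = -log(3*v + 4).
Then F(1) - F(-1) = (-log(7)) - (0) = -log(7).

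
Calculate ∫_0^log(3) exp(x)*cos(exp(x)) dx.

Let u = exp(x), so du = exp(x) dx. When x = 0, u = 1; when x = log(3), u = 3.
The integral becomes ∫ cos(u) du from 1 to 3, with antiderivative sin(u).
Back in x: F(x) = sin(exp(x)).
Then F(log(3)) - F(0) = (sin(3)) - (sin(1)) = -sin(1) + sin(3).

-sin(1) + sin(3)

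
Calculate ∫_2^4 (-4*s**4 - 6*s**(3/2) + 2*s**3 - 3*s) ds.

By the power rule, an antiderivative is F(s) = -12*s**(5/2)/5 - 4*s**5/5 + s**4/2 - 3*s**2/2.
Then F(4) - F(2) = (-792) - (-118/5 - 48*sqrt(2)/5) = -3842/5 + 48*sqrt(2)/5.

-3842/5 + 48*sqrt(2)/5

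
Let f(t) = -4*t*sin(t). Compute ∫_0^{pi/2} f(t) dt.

-4

Integrate by parts once (u = t, dv = -4*sin(t) dt).
An antiderivative is F(t) = 4*t*cos(t) - 4*sin(t).
Then F(pi/2) - F(0) = (-4) - (0) = -4.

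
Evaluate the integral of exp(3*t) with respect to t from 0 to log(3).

Let u = exp(t), so du = exp(t) dt. When t = 0, u = 1; when t = log(3), u = 3.
The integral becomes ∫ u**2 du from 1 to 3, with antiderivative u**3/3.
Back in t: F(t) = exp(3*t)/3.
Then F(log(3)) - F(0) = (9) - (1/3) = 26/3.

26/3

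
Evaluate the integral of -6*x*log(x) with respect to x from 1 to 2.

Integrate by parts once (u = ln x, dv = -6*x dx).
An antiderivative is F(x) = -3*x**2*(2*log(x) - 1)/2.
Then F(2) - F(1) = (6 - 12*log(2)) - (3/2) = 9/2 - 12*log(2).

9/2 - 12*log(2)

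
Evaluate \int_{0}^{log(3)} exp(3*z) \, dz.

Let u = exp(z), so du = exp(z) dz. When z = 0, u = 1; when z = log(3), u = 3.
The integral becomes ∫ u**2 du from 1 to 3, with antiderivative u**3/3.
Back in z: F(z) = exp(3*z)/3.
Then F(log(3)) - F(0) = (9) - (1/3) = 26/3.

26/3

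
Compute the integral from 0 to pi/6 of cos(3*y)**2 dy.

pi/12

Use the identity cos^2(3*y) = (1 + cos(6*y))/2.
An antiderivative is F(y) = y/2 + sin(6*y)/12.
Then F(pi/6) - F(0) = (pi/12) - (0) = pi/12.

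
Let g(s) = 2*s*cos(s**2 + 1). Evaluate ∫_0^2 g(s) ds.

Let u = s**2 + 1, so du = 2*s ds. When s = 0, u = 1; when s = 2, u = 5.
The integral becomes ∫ cos(u) du from 1 to 5, with antiderivative sin(u).
Back in s: F(s) = sin(s**2 + 1).
Then F(2) - F(0) = (sin(5)) - (sin(1)) = sin(5) - sin(1).

sin(5) - sin(1)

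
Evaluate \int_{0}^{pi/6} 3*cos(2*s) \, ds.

An antiderivative is F(s) = 3*sin(2*s)/2.
Then F(pi/6) - F(0) = (3*sqrt(3)/4) - (0) = 3*sqrt(3)/4.

3*sqrt(3)/4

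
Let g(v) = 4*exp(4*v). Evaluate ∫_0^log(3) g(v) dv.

Let u = exp(v), so du = exp(v) dv. When v = 0, u = 1; when v = log(3), u = 3.
The integral becomes 4·∫ u**3 du from 1 to 3, with antiderivative u**4.
Back in v: F(v) = exp(4*v).
Then F(log(3)) - F(0) = (81) - (1) = 80.

80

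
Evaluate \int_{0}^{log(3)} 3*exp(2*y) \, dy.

An antiderivative is F(y) = 3*exp(2*y)/2.
Then F(log(3)) - F(0) = (27/2) - (3/2) = 12.

12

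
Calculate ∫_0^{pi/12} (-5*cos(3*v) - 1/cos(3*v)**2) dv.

An antiderivative is F(v) = -5*sin(3*v)/3 - tan(3*v)/3.
Then F(pi/12) - F(0) = (-5*sqrt(2)/6 - 1/3) - (0) = -5*sqrt(2)/6 - 1/3.

-5*sqrt(2)/6 - 1/3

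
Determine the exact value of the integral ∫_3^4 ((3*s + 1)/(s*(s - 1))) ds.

Factor the denominator: s**2 - s = s(s - 1).
Partial fractions: (3*s + 1)/(s*(s - 1)) = -1/s + 4/(s - 1).
An antiderivative is F(s) = -log(s) + 4*log(s - 1).
Then F(4) - F(3) = (log(81/4)) - (log(16/3)) = -6*log(2) + 5*log(3).

-6*log(2) + 5*log(3)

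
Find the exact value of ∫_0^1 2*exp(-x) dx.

2 - 2*exp(-1)

An antiderivative is F(x) = -2*exp(-x).
Then F(1) - F(0) = (-2*exp(-1)) - (-2) = 2 - 2*exp(-1).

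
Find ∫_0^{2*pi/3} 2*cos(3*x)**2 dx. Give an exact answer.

Use the identity cos^2(3*x) = (1 + cos(6*x))/2.
An antiderivative is F(x) = x + sin(6*x)/6.
Then F(2*pi/3) - F(0) = (2*pi/3) - (0) = 2*pi/3.

2*pi/3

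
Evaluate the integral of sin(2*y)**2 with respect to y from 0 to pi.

Use the identity sin^2(2*y) = (1 - cos(4*y))/2.
An antiderivative is F(y) = y/2 - sin(4*y)/8.
Then F(pi) - F(0) = (pi/2) - (0) = pi/2.

pi/2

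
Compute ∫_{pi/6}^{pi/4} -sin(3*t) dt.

An antiderivative is F(t) = cos(3*t)/3.
Then F(pi/4) - F(pi/6) = (-sqrt(2)/6) - (0) = -sqrt(2)/6.

-sqrt(2)/6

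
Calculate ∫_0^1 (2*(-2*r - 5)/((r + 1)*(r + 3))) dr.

Factor the denominator: r**2 + 4*r + 3 = (r + 3)(r + 1).
Partial fractions: 2*(-2*r - 5)/((r + 1)*(r + 3)) = -1/(r + 3) - 3/(r + 1).
An antiderivative is F(r) = -3*log(r + 1) - log(r + 3).
Then F(1) - F(0) = (-log(32)) - (-log(3)) = log(3/32).

log(3/32)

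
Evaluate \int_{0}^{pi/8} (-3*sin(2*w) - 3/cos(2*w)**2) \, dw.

-3 + 3*sqrt(2)/4

An antiderivative is F(w) = 3*cos(2*w)/2 - 3*tan(2*w)/2.
Then F(pi/8) - F(0) = (-3/2 + 3*sqrt(2)/4) - (3/2) = -3 + 3*sqrt(2)/4.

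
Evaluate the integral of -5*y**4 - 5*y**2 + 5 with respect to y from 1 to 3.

-826/3

By the power rule, an antiderivative is F(y) = -y**5 - 5*y**3/3 + 5*y.
Then F(3) - F(1) = (-273) - (7/3) = -826/3.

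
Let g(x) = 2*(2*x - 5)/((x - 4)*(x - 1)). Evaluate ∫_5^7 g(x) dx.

Factor the denominator: x**2 - 5*x + 4 = (x - 1)(x - 4).
Partial fractions: 2*(2*x - 5)/((x - 4)*(x - 1)) = 2/(x - 1) + 2/(x - 4).
An antiderivative is F(x) = 2*log(x - 4) + 2*log(x - 1).
Then F(7) - F(5) = (2*log(2) + 4*log(3)) - (log(16)) = log(81/4).

log(81/4)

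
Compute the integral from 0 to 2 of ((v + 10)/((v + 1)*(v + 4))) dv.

log(12)

Factor the denominator: v**2 + 5*v + 4 = (v + 4)(v + 1).
Partial fractions: (v + 10)/((v + 1)*(v + 4)) = -2/(v + 4) + 3/(v + 1).
An antiderivative is F(v) = 3*log(v + 1) - 2*log(v + 4).
Then F(2) - F(0) = (log(3/4)) - (-log(16)) = log(12).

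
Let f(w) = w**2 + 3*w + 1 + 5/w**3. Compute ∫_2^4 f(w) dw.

3757/96

By the power rule, an antiderivative is F(w) = w**3/3 + 3*w**2/2 + w - 5/(2*w**2).
Then F(4) - F(2) = (4721/96) - (241/24) = 3757/96.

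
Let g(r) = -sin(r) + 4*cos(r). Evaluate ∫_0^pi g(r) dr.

-2

An antiderivative is F(r) = 4*sin(r) + cos(r).
Then F(pi) - F(0) = (-1) - (1) = -2.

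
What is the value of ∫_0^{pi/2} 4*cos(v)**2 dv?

Use the identity cos^2(v) = (1 + cos(2*v))/2.
An antiderivative is F(v) = 2*v + sin(2*v).
Then F(pi/2) - F(0) = (pi) - (0) = pi.

pi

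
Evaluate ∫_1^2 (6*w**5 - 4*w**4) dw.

191/5

By the power rule, an antiderivative is F(w) = w**6 - 4*w**5/5.
Then F(2) - F(1) = (192/5) - (1/5) = 191/5.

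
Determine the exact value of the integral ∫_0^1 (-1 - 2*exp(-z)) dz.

-3 + 2*exp(-1)

An antiderivative is F(z) = -z + 2*exp(-z).
Then F(1) - F(0) = (-1 + 2*exp(-1)) - (2) = -3 + 2*exp(-1).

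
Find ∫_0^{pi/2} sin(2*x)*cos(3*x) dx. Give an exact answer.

Use the identity sin(2*x)cos(3*x) = [sin(5*x) + sin(-x)]/2.
An antiderivative is F(x) = cos(x)/2 - cos(5*x)/10.
Then F(pi/2) - F(0) = (0) - (2/5) = -2/5.

-2/5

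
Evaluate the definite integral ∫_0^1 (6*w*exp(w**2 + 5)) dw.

-3*(1 - exp(1))*exp(5)

Let u = w**2 + 5, so du = 2*w dw. When w = 0, u = 5; when w = 1, u = 6.
The integral becomes 3·∫ exp(u) du from 5 to 6, with antiderivative 3*exp(u).
Back in w: F(w) = 3*exp(w**2 + 5).
Then F(1) - F(0) = (3*exp(6)) - (3*exp(5)) = -3*(1 - exp(1))*exp(5).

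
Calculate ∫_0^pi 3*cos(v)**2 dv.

Use the identity cos^2(v) = (1 + cos(2*v))/2.
An antiderivative is F(v) = 3*v/2 + 3*sin(2*v)/4.
Then F(pi) - F(0) = (3*pi/2) - (0) = 3*pi/2.

3*pi/2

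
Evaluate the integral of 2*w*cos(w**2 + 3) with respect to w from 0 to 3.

Let u = w**2 + 3, so du = 2*w dw. When w = 0, u = 3; when w = 3, u = 12.
The integral becomes ∫ cos(u) du from 3 to 12, with antiderivative sin(u).
Back in w: F(w) = sin(w**2 + 3).
Then F(3) - F(0) = (sin(12)) - (sin(3)) = sin(12) - sin(3).

sin(12) - sin(3)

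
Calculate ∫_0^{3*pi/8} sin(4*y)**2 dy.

Use the identity sin^2(4*y) = (1 - cos(8*y))/2.
An antiderivative is F(y) = y/2 - sin(8*y)/16.
Then F(3*pi/8) - F(0) = (3*pi/16) - (0) = 3*pi/16.

3*pi/16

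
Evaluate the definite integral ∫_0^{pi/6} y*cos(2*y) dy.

Integrate by parts once (u = y, dv = cos(2*y) dy).
An antiderivative is F(y) = y*sin(2*y)/2 + cos(2*y)/4.
Then F(pi/6) - F(0) = (1/8 + sqrt(3)*pi/24) - (1/4) = -1/8 + sqrt(3)*pi/24.

-1/8 + sqrt(3)*pi/24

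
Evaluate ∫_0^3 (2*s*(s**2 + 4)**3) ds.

28305/4

Let u = s**2 + 4, so du = 2*s ds. When s = 0, u = 4; when s = 3, u = 13.
The integral becomes ∫ u**3 du from 4 to 13, with antiderivative u**4/4.
Back in s: F(s) = (s**2 + 4)**4/4.
Then F(3) - F(0) = (28561/4) - (64) = 28305/4.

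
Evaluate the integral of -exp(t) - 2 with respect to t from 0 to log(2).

-log(4) - 1

An antiderivative is F(t) = -2*t - exp(t).
Then F(log(2)) - F(0) = (-2 - 2*log(2)) - (-1) = -log(4) - 1.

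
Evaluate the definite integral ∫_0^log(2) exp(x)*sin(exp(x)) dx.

-cos(2) + cos(1)

Let u = exp(x), so du = exp(x) dx. When x = 0, u = 1; when x = log(2), u = 2.
The integral becomes ∫ sin(u) du from 1 to 2, with antiderivative -cos(u).
Back in x: F(x) = -cos(exp(x)).
Then F(log(2)) - F(0) = (-cos(2)) - (-cos(1)) = -cos(2) + cos(1).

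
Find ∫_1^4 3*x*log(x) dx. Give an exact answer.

-45/4 + 48*log(2)

Integrate by parts once (u = ln x, dv = 3*x dx).
An antiderivative is F(x) = 3*x**2*(2*log(x) - 1)/4.
Then F(4) - F(1) = (-12 + 48*log(2)) - (-3/4) = -45/4 + 48*log(2).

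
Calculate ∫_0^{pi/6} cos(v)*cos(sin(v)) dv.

Let u = sin(v), so du = cos(v) dv. When v = 0, u = 0; when v = pi/6, u = 1/2.
The integral becomes ∫ cos(u) du from 0 to 1/2, with antiderivative sin(u).
Back in v: F(v) = sin(sin(v)).
Then F(pi/6) - F(0) = (sin(1/2)) - (0) = sin(1/2).

sin(1/2)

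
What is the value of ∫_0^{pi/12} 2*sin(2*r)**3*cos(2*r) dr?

Let u = sin(2*r), so du = 2*cos(2*r) dr. When r = 0, u = 0; when r = pi/12, u = 1/2.
The integral becomes ∫ u**3 du from 0 to 1/2, with antiderivative u**4/4.
Back in r: F(r) = sin(2*r)**4/4.
Then F(pi/12) - F(0) = (1/64) - (0) = 1/64.

1/64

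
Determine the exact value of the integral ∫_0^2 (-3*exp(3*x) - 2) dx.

-exp(6) - 3

An antiderivative is F(x) = -exp(3*x) - 2*x.
Then F(2) - F(0) = (-exp(6) - 4) - (-1) = -exp(6) - 3.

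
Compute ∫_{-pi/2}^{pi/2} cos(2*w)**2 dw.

Use the identity cos^2(2*w) = (1 + cos(4*w))/2.
An antiderivative is F(w) = w/2 + sin(4*w)/8.
Then F(pi/2) - F(-pi/2) = (pi/4) - (-pi/4) = pi/2.

pi/2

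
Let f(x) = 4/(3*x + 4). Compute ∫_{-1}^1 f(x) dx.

An antiderivative is F(x) = 4*log(3*x + 4)/3.
Then F(1) - F(-1) = (4*log(7)/3) - (0) = 4*log(7)/3.

4*log(7)/3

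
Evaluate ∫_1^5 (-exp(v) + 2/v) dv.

-exp(5) + exp(1) + log(25)

An antiderivative is F(v) = -exp(v) + 2*log(v).
Then F(5) - F(1) = (-exp(5) + log(25)) - (-exp(1)) = -exp(5) + exp(1) + log(25).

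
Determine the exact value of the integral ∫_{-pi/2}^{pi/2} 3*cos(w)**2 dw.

Use the identity cos^2(w) = (1 + cos(2*w))/2.
An antiderivative is F(w) = 3*w/2 + 3*sin(2*w)/4.
Then F(pi/2) - F(-pi/2) = (3*pi/4) - (-3*pi/4) = 3*pi/2.

3*pi/2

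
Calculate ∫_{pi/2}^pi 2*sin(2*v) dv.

An antiderivative is F(v) = -cos(2*v).
Then F(pi) - F(pi/2) = (-1) - (1) = -2.

-2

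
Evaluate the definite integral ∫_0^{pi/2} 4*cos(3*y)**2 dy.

pi

Use the identity cos^2(3*y) = (1 + cos(6*y))/2.
An antiderivative is F(y) = 2*y + sin(6*y)/3.
Then F(pi/2) - F(0) = (pi) - (0) = pi.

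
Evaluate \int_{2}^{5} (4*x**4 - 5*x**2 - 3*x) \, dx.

22479/10

By the power rule, an antiderivative is F(x) = 4*x**5/5 - 5*x**3/3 - 3*x**2/2.
Then F(5) - F(2) = (13525/6) - (94/15) = 22479/10.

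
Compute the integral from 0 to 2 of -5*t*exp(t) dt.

Integrate by parts once (u = t, dv = -5*exp(t) dt).
An antiderivative is F(t) = (-5*t + 5)*exp(t).
Then F(2) - F(0) = (-5*exp(2)) - (5) = -5*exp(2) - 5.

-5*exp(2) - 5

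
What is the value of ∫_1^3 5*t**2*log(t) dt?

-130/9 + 45*log(3)

Integrate by parts once (u = ln t, dv = 5*t**2 dt).
An antiderivative is F(t) = 5*t**3*(3*log(t) - 1)/9.
Then F(3) - F(1) = (-15 + 45*log(3)) - (-5/9) = -130/9 + 45*log(3).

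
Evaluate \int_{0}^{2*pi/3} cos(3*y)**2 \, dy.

pi/3

Use the identity cos^2(3*y) = (1 + cos(6*y))/2.
An antiderivative is F(y) = y/2 + sin(6*y)/12.
Then F(2*pi/3) - F(0) = (pi/3) - (0) = pi/3.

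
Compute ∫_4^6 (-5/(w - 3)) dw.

-5*log(3)

An antiderivative is F(w) = -5*log(w - 3).
Then F(6) - F(4) = (-5*log(3)) - (0) = -5*log(3).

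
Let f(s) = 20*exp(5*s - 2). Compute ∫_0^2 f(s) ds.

Let u = 5*s - 2, so du = 5 ds. When s = 0, u = -2; when s = 2, u = 8.
The integral becomes 4·∫ exp(u) du from -2 to 8, with antiderivative 4*exp(u).
Back in s: F(s) = 4*exp(5*s - 2).
Then F(2) - F(0) = (4*exp(8)) - (4*exp(-2)) = -(4 - 4*exp(10))*exp(-2).

-(4 - 4*exp(10))*exp(-2)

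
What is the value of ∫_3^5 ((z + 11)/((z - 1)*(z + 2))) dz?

Factor the denominator: z**2 + z - 2 = (z + 2)(z - 1).
Partial fractions: (z + 11)/((z - 1)*(z + 2)) = -3/(z + 2) + 4/(z - 1).
An antiderivative is F(z) = 4*log(z - 1) - 3*log(z + 2).
Then F(5) - F(3) = (-3*log(7) + 8*log(2)) - (-3*log(5) + 4*log(2)) = -3*log(7) + 4*log(2) + 3*log(5).

-3*log(7) + 4*log(2) + 3*log(5)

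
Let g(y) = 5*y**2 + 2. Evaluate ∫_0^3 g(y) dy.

51

By the power rule, an antiderivative is F(y) = 5*y**3/3 + 2*y.
Then F(3) - F(0) = (51) - (0) = 51.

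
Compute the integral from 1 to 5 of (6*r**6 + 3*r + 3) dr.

469080/7

By the power rule, an antiderivative is F(r) = 6*r**7/7 + 3*r**2/2 + 3*r.
Then F(5) - F(1) = (938235/14) - (75/14) = 469080/7.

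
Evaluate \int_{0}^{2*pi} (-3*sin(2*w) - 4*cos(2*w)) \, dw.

0

An antiderivative is F(w) = -2*sin(2*w) + 3*cos(2*w)/2.
Then F(2*pi) - F(0) = (3/2) - (3/2) = 0.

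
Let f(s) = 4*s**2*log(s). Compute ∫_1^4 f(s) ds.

-28 + 512*log(2)/3

Integrate by parts once (u = ln s, dv = 4*s**2 ds).
An antiderivative is F(s) = 4*s**3*(3*log(s) - 1)/9.
Then F(4) - F(1) = (-256/9 + 512*log(2)/3) - (-4/9) = -28 + 512*log(2)/3.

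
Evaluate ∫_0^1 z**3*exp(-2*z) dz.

3/8 - 19*exp(-2)/8

Integrate by parts 3 times (u = z^3, dv = exp(-2*z) dz).
An antiderivative is F(z) = (-4*z**3 - 6*z**2 - 6*z - 3)*exp(-2*z)/8.
Then F(1) - F(0) = (-19*exp(-2)/8) - (-3/8) = 3/8 - 19*exp(-2)/8.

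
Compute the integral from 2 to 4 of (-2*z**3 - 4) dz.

By the power rule, an antiderivative is F(z) = -z**4/2 - 4*z.
Then F(4) - F(2) = (-144) - (-16) = -128.

-128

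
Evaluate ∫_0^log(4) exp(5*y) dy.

Let u = exp(y), so du = exp(y) dy. When y = 0, u = 1; when y = log(4), u = 4.
The integral becomes ∫ u**4 du from 1 to 4, with antiderivative u**5/5.
Back in y: F(y) = exp(5*y)/5.
Then F(log(4)) - F(0) = (1024/5) - (1/5) = 1023/5.

1023/5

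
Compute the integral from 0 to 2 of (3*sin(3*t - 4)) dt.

Let u = 3*t - 4, so du = 3 dt. When t = 0, u = -4; when t = 2, u = 2.
The integral becomes ∫ sin(u) du from -4 to 2, with antiderivative -cos(u).
Back in t: F(t) = -cos(3*t - 4).
Then F(2) - F(0) = (-cos(2)) - (-cos(4)) = cos(4) - cos(2).

cos(4) - cos(2)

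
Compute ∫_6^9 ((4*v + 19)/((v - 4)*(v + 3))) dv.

-7*log(2) + log(3) + 5*log(5)

Factor the denominator: v**2 - v - 12 = (v + 3)(v - 4).
Partial fractions: (4*v + 19)/((v - 4)*(v + 3)) = -1/(v + 3) + 5/(v - 4).
An antiderivative is F(v) = 5*log(v - 4) - log(v + 3).
Then F(9) - F(6) = (-2*log(2) - log(3) + 5*log(5)) - (log(32/9)) = -7*log(2) + log(3) + 5*log(5).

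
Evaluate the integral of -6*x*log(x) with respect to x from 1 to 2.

9/2 - 12*log(2)

Integrate by parts once (u = ln x, dv = -6*x dx).
An antiderivative is F(x) = -3*x**2*(2*log(x) - 1)/2.
Then F(2) - F(1) = (6 - 12*log(2)) - (3/2) = 9/2 - 12*log(2).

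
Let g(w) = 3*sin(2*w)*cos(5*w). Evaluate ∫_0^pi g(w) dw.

-4/7

Use the identity sin(2*w)cos(5*w) = [sin(7*w) + sin(-3*w)]/2.
An antiderivative is F(w) = cos(3*w)/2 - 3*cos(7*w)/14.
Then F(pi) - F(0) = (-2/7) - (2/7) = -4/7.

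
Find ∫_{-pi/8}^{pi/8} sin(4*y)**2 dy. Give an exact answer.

pi/8

Use the identity sin^2(4*y) = (1 - cos(8*y))/2.
An antiderivative is F(y) = y/2 - sin(8*y)/16.
Then F(pi/8) - F(-pi/8) = (pi/16) - (-pi/16) = pi/8.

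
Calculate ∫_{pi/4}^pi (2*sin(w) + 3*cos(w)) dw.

2 - sqrt(2)/2

An antiderivative is F(w) = 3*sin(w) - 2*cos(w).
Then F(pi) - F(pi/4) = (2) - (sqrt(2)/2) = 2 - sqrt(2)/2.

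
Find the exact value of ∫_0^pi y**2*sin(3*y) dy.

-4/27 + pi**2/3

Integrate by parts twice (u = y^2, dv = sin(3*y) dy).
An antiderivative is F(y) = -y**2*cos(3*y)/3 + 2*y*sin(3*y)/9 + 2*cos(3*y)/27.
Then F(pi) - F(0) = (-2/27 + pi**2/3) - (2/27) = -4/27 + pi**2/3.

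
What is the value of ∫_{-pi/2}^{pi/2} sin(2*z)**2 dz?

Use the identity sin^2(2*z) = (1 - cos(4*z))/2.
An antiderivative is F(z) = z/2 - sin(4*z)/8.
Then F(pi/2) - F(-pi/2) = (pi/4) - (-pi/4) = pi/2.

pi/2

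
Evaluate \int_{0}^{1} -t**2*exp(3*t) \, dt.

Integrate by parts twice (u = t^2, dv = -exp(3*t) dt).
An antiderivative is F(t) = (-9*t**2 + 6*t - 2)*exp(3*t)/27.
Then F(1) - F(0) = (-5*exp(3)/27) - (-2/27) = 2/27 - 5*exp(3)/27.

2/27 - 5*exp(3)/27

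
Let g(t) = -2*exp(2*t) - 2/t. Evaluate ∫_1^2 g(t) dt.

-exp(4) - log(4) + exp(2)

An antiderivative is F(t) = -exp(2*t) - 2*log(t).
Then F(2) - F(1) = (-exp(4) - log(4)) - (-exp(2)) = -exp(4) - log(4) + exp(2).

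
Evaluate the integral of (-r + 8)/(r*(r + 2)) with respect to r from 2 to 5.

-5*log(7) + 6*log(2) + 4*log(5)

Factor the denominator: r**2 + 2*r = (r + 2)r.
Partial fractions: (-r + 8)/(r*(r + 2)) = -5/(r + 2) + 4/r.
An antiderivative is F(r) = 4*log(r) - 5*log(r + 2).
Then F(5) - F(2) = (-5*log(7) + 4*log(5)) - (-log(64)) = -5*log(7) + 6*log(2) + 4*log(5).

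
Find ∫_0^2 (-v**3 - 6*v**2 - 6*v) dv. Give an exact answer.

-32

By the power rule, an antiderivative is F(v) = -v**4/4 - 2*v**3 - 3*v**2.
Then F(2) - F(0) = (-32) - (0) = -32.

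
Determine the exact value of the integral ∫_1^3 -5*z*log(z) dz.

10 - 45*log(3)/2

Integrate by parts once (u = ln z, dv = -5*z dz).
An antiderivative is F(z) = -5*z**2*(2*log(z) - 1)/4.
Then F(3) - F(1) = (45/4 - 45*log(3)/2) - (5/4) = 10 - 45*log(3)/2.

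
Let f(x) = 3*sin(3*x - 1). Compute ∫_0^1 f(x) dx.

-cos(2) + cos(1)

Let u = 3*x - 1, so du = 3 dx. When x = 0, u = -1; when x = 1, u = 2.
The integral becomes ∫ sin(u) du from -1 to 2, with antiderivative -cos(u).
Back in x: F(x) = -cos(3*x - 1).
Then F(1) - F(0) = (-cos(2)) - (-cos(1)) = -cos(2) + cos(1).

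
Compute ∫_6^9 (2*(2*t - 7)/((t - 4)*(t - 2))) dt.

-7*log(2) + log(5) + 3*log(7)

Factor the denominator: t**2 - 6*t + 8 = (t - 2)(t - 4).
Partial fractions: 2*(2*t - 7)/((t - 4)*(t - 2)) = 3/(t - 2) + 1/(t - 4).
An antiderivative is F(t) = log(t - 4) + 3*log(t - 2).
Then F(9) - F(6) = (log(5) + 3*log(7)) - (7*log(2)) = -7*log(2) + log(5) + 3*log(7).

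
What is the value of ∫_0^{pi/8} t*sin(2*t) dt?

sqrt(2)*(4 - pi)/32

Integrate by parts once (u = t, dv = sin(2*t) dt).
An antiderivative is F(t) = -t*cos(2*t)/2 + sin(2*t)/4.
Then F(pi/8) - F(0) = (sqrt(2)*(4 - pi)/32) - (0) = sqrt(2)*(4 - pi)/32.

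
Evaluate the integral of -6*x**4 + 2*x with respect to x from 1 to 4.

-6063/5

By the power rule, an antiderivative is F(x) = -6*x**5/5 + x**2.
Then F(4) - F(1) = (-6064/5) - (-1/5) = -6063/5.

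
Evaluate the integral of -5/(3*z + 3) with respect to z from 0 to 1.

An antiderivative is F(z) = -5*log(3*z + 3)/3.
Then F(1) - F(0) = (-5*log(6)/3) - (-5*log(3)/3) = -5*log(2)/3.

-5*log(2)/3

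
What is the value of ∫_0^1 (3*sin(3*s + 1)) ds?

Let u = 3*s + 1, so du = 3 ds. When s = 0, u = 1; when s = 1, u = 4.
The integral becomes ∫ sin(u) du from 1 to 4, with antiderivative -cos(u).
Back in s: F(s) = -cos(3*s + 1).
Then F(1) - F(0) = (-cos(4)) - (-cos(1)) = cos(1) - cos(4).

cos(1) - cos(4)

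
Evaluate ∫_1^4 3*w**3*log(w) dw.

-765/16 + 384*log(2)

Integrate by parts once (u = ln w, dv = 3*w**3 dw).
An antiderivative is F(w) = 3*w**4*(4*log(w) - 1)/16.
Then F(4) - F(1) = (-48 + 384*log(2)) - (-3/16) = -765/16 + 384*log(2).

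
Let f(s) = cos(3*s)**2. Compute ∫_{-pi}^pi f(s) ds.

pi

Use the identity cos^2(3*s) = (1 + cos(6*s))/2.
An antiderivative is F(s) = s/2 + sin(6*s)/12.
Then F(pi) - F(-pi) = (pi/2) - (-pi/2) = pi.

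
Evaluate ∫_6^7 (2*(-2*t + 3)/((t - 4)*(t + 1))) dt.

Factor the denominator: t**2 - 3*t - 4 = (t + 1)(t - 4).
Partial fractions: 2*(-2*t + 3)/((t - 4)*(t + 1)) = -2/(t + 1) - 2/(t - 4).
An antiderivative is F(t) = -2*log(t - 4) - 2*log(t + 1).
Then F(7) - F(6) = (-6*log(2) - 2*log(3)) - (-2*log(7) - 2*log(2)) = -4*log(2) - 2*log(3) + 2*log(7).

-4*log(2) - 2*log(3) + 2*log(7)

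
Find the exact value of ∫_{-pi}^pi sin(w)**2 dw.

pi

Use the identity sin^2(w) = (1 - cos(2*w))/2.
An antiderivative is F(w) = w/2 - sin(2*w)/4.
Then F(pi) - F(-pi) = (pi/2) - (-pi/2) = pi.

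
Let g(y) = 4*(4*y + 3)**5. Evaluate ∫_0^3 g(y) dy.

Let u = 4*y + 3, so du = 4 dy. When y = 0, u = 3; when y = 3, u = 15.
The integral becomes ∫ u**5 du from 3 to 15, with antiderivative u**6/6.
Back in y: F(y) = (4*y + 3)**6/6.
Then F(3) - F(0) = (3796875/2) - (243/2) = 1898316.

1898316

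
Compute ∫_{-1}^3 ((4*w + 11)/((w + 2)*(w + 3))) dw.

Factor the denominator: w**2 + 5*w + 6 = (w + 3)(w + 2).
Partial fractions: (4*w + 11)/((w + 2)*(w + 3)) = 1/(w + 3) + 3/(w + 2).
An antiderivative is F(w) = 3*log(w + 2) + log(w + 3).
Then F(3) - F(-1) = (log(2) + log(3) + 3*log(5)) - (log(2)) = log(3) + 3*log(5).

log(3) + 3*log(5)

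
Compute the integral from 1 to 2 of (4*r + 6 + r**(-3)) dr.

By the power rule, an antiderivative is F(r) = 2*r**2 + 6*r - 1/(2*r**2).
Then F(2) - F(1) = (159/8) - (15/2) = 99/8.

99/8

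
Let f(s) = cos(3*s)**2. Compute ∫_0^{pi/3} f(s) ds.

pi/6

Use the identity cos^2(3*s) = (1 + cos(6*s))/2.
An antiderivative is F(s) = s/2 + sin(6*s)/12.
Then F(pi/3) - F(0) = (pi/6) - (0) = pi/6.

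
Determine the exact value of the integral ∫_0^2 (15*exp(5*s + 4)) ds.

Let u = 5*s + 4, so du = 5 ds. When s = 0, u = 4; when s = 2, u = 14.
The integral becomes 3·∫ exp(u) du from 4 to 14, with antiderivative 3*exp(u).
Back in s: F(s) = 3*exp(5*s + 4).
Then F(2) - F(0) = (3*exp(14)) - (3*exp(4)) = -3*(1 - exp(10))*exp(4).

-3*(1 - exp(10))*exp(4)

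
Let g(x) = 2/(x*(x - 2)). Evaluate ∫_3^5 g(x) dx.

log(9/5)

Factor the denominator: x**2 - 2*x = x(x - 2).
Partial fractions: 2/(x*(x - 2)) = -1/x + 1/(x - 2).
An antiderivative is F(x) = -log(x) + log(x - 2).
Then F(5) - F(3) = (log(3/5)) - (-log(3)) = log(9/5).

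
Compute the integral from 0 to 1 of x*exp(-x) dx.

1 - 2*exp(-1)

Integrate by parts once (u = x, dv = exp(-x) dx).
An antiderivative is F(x) = (-x - 1)*exp(-x).
Then F(1) - F(0) = (-2*exp(-1)) - (-1) = 1 - 2*exp(-1).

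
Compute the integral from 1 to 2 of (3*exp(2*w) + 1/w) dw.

An antiderivative is F(w) = 3*exp(2*w)/2 + log(w).
Then F(2) - F(1) = (log(2) + 3*exp(4)/2) - (3*exp(2)/2) = -3*exp(2)/2 + log(2) + 3*exp(4)/2.

-3*exp(2)/2 + log(2) + 3*exp(4)/2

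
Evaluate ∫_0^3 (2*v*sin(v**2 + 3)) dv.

cos(3) - cos(12)

Let u = v**2 + 3, so du = 2*v dv. When v = 0, u = 3; when v = 3, u = 12.
The integral becomes ∫ sin(u) du from 3 to 12, with antiderivative -cos(u).
Back in v: F(v) = -cos(v**2 + 3).
Then F(3) - F(0) = (-cos(12)) - (-cos(3)) = cos(3) - cos(12).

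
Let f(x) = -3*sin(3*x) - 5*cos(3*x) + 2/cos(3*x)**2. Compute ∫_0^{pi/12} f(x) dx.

An antiderivative is F(x) = -5*sin(3*x)/3 + cos(3*x) + 2*tan(3*x)/3.
Then F(pi/12) - F(0) = (2/3 - sqrt(2)/3) - (1) = -sqrt(2)/3 - 1/3.

-sqrt(2)/3 - 1/3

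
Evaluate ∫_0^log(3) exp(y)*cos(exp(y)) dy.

Let u = exp(y), so du = exp(y) dy. When y = 0, u = 1; when y = log(3), u = 3.
The integral becomes ∫ cos(u) du from 1 to 3, with antiderivative sin(u).
Back in y: F(y) = sin(exp(y)).
Then F(log(3)) - F(0) = (sin(3)) - (sin(1)) = -sin(1) + sin(3).

-sin(1) + sin(3)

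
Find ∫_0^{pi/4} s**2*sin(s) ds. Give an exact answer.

-2 - sqrt(2)*pi**2/32 + sqrt(2)*pi/4 + sqrt(2)

Integrate by parts twice (u = s^2, dv = sin(s) ds).
An antiderivative is F(s) = -s**2*cos(s) + 2*s*sin(s) + 2*cos(s).
Then F(pi/4) - F(0) = (sqrt(2)*(-pi**2 + 8*pi + 32)/32) - (2) = -2 - sqrt(2)*pi**2/32 + sqrt(2)*pi/4 + sqrt(2).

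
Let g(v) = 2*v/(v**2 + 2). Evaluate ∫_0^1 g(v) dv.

Let u = v**2 + 2, so du = 2*v dv. When v = 0, u = 2; when v = 1, u = 3.
The integral becomes ∫ 1/u du from 2 to 3, with antiderivative log(u).
Back in v: F(v) = log(v**2 + 2).
Then F(1) - F(0) = (log(3)) - (log(2)) = log(3/2).

log(3/2)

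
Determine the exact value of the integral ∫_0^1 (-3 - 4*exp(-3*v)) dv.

An antiderivative is F(v) = -3*v + 4*exp(-3*v)/3.
Then F(1) - F(0) = (-3 + 4*exp(-3)/3) - (4/3) = -13/3 + 4*exp(-3)/3.

-13/3 + 4*exp(-3)/3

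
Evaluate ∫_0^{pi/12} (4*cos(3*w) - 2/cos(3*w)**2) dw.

-2/3 + 2*sqrt(2)/3

An antiderivative is F(w) = 4*sin(3*w)/3 - 2*tan(3*w)/3.
Then F(pi/12) - F(0) = (-2/3 + 2*sqrt(2)/3) - (0) = -2/3 + 2*sqrt(2)/3.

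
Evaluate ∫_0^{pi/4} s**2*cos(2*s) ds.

-1/4 + pi**2/32

Integrate by parts twice (u = s^2, dv = cos(2*s) ds).
An antiderivative is F(s) = s**2*sin(2*s)/2 + s*cos(2*s)/2 - sin(2*s)/4.
Then F(pi/4) - F(0) = (-1/4 + pi**2/32) - (0) = -1/4 + pi**2/32.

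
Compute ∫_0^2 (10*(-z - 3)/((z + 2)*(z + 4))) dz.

-5*log(3)

Factor the denominator: z**2 + 6*z + 8 = (z + 4)(z + 2).
Partial fractions: 10*(-z - 3)/((z + 2)*(z + 4)) = -5/(z + 4) - 5/(z + 2).
An antiderivative is F(z) = -5*log(z + 2) - 5*log(z + 4).
Then F(2) - F(0) = (-15*log(2) - 5*log(3)) - (-15*log(2)) = -5*log(3).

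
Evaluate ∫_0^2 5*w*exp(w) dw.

Integrate by parts once (u = w, dv = 5*exp(w) dw).
An antiderivative is F(w) = (5*w - 5)*exp(w).
Then F(2) - F(0) = (5*exp(2)) - (-5) = 5 + 5*exp(2).

5 + 5*exp(2)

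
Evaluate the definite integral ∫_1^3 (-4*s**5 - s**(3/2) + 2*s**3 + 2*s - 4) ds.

-6674/15 - 18*sqrt(3)/5

By the power rule, an antiderivative is F(s) = -2*s**6/3 - 2*s**(5/2)/5 + s**4/2 + s**2 - 4*s.
Then F(3) - F(1) = (-897/2 - 18*sqrt(3)/5) - (-107/30) = -6674/15 - 18*sqrt(3)/5.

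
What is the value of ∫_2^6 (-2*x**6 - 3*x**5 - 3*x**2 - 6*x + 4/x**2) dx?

-2174420/21

By the power rule, an antiderivative is F(x) = -2*x**7/7 - x**6/2 - x**3 - 3*x**2 - 4/x.
Then F(6) - F(2) = (-2176322/21) - (-634/7) = -2174420/21.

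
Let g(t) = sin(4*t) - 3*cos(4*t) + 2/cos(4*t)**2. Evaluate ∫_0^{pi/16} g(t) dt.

3/4 - sqrt(2)/2

An antiderivative is F(t) = -3*sin(4*t)/4 - cos(4*t)/4 + tan(4*t)/2.
Then F(pi/16) - F(0) = (1/2 - sqrt(2)/2) - (-1/4) = 3/4 - sqrt(2)/2.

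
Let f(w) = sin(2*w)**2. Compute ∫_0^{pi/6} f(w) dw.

-sqrt(3)/16 + pi/12

Use the identity sin^2(2*w) = (1 - cos(4*w))/2.
An antiderivative is F(w) = w/2 - sin(4*w)/8.
Then F(pi/6) - F(0) = (-sqrt(3)/16 + pi/12) - (0) = -sqrt(3)/16 + pi/12.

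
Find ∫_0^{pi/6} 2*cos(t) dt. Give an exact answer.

1

An antiderivative is F(t) = 2*sin(t).
Then F(pi/6) - F(0) = (1) - (0) = 1.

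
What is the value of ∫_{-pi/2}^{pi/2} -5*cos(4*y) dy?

An antiderivative is F(y) = -5*sin(4*y)/4.
Then F(pi/2) - F(-pi/2) = (0) - (0) = 0.

0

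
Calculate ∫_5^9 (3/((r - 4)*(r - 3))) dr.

Factor the denominator: r**2 - 7*r + 12 = (r - 3)(r - 4).
Partial fractions: 3/((r - 4)*(r - 3)) = -3/(r - 3) + 3/(r - 4).
An antiderivative is F(r) = 3*log(r - 4) - 3*log(r - 3).
Then F(9) - F(5) = (-3*log(3) - 3*log(2) + 3*log(5)) - (-log(8)) = -3*log(3) + 3*log(5).

-3*log(3) + 3*log(5)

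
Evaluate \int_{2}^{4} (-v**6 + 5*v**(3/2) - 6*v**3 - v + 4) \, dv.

-18314/7 - 8*sqrt(2)

By the power rule, an antiderivative is F(v) = -v**7/7 + 2*v**(5/2) - 3*v**4/2 - v**2/2 + 4*v.
Then F(4) - F(2) = (-18568/7) - (-254/7 + 8*sqrt(2)) = -18314/7 - 8*sqrt(2).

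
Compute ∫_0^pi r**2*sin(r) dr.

Integrate by parts twice (u = r^2, dv = sin(r) dr).
An antiderivative is F(r) = -r**2*cos(r) + 2*r*sin(r) + 2*cos(r).
Then F(pi) - F(0) = (-2 + pi**2) - (2) = -4 + pi**2.

-4 + pi**2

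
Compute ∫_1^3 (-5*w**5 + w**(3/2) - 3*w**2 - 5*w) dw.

-9796/15 + 18*sqrt(3)/5

By the power rule, an antiderivative is F(w) = -5*w**6/6 + 2*w**(5/2)/5 - w**3 - 5*w**2/2.
Then F(3) - F(1) = (-657 + 18*sqrt(3)/5) - (-59/15) = -9796/15 + 18*sqrt(3)/5.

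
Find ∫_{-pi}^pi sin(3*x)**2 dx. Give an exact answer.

Use the identity sin^2(3*x) = (1 - cos(6*x))/2.
An antiderivative is F(x) = x/2 - sin(6*x)/12.
Then F(pi) - F(-pi) = (pi/2) - (-pi/2) = pi.

pi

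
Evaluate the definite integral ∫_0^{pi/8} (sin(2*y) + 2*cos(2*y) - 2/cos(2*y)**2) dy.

-1/2 + sqrt(2)/4

An antiderivative is F(y) = sin(2*y) - cos(2*y)/2 - tan(2*y).
Then F(pi/8) - F(0) = (-1 + sqrt(2)/4) - (-1/2) = -1/2 + sqrt(2)/4.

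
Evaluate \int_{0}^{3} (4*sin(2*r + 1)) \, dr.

Let u = 2*r + 1, so du = 2 dr. When r = 0, u = 1; when r = 3, u = 7.
The integral becomes 2·∫ sin(u) du from 1 to 7, with antiderivative -2*cos(u).
Back in r: F(r) = -2*cos(2*r + 1).
Then F(3) - F(0) = (-2*cos(7)) - (-2*cos(1)) = -2*cos(7) + 2*cos(1).

-2*cos(7) + 2*cos(1)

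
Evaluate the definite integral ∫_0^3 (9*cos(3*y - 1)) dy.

Let u = 3*y - 1, so du = 3 dy. When y = 0, u = -1; when y = 3, u = 8.
The integral becomes 3·∫ cos(u) du from -1 to 8, with antiderivative 3*sin(u).
Back in y: F(y) = 3*sin(3*y - 1).
Then F(3) - F(0) = (3*sin(8)) - (-3*sin(1)) = 3*sin(1) + 3*sin(8).

3*sin(1) + 3*sin(8)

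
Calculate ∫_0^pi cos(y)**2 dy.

pi/2

Use the identity cos^2(y) = (1 + cos(2*y))/2.
An antiderivative is F(y) = y/2 + sin(2*y)/4.
Then F(pi) - F(0) = (pi/2) - (0) = pi/2.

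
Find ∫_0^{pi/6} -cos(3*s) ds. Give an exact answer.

An antiderivative is F(s) = -sin(3*s)/3.
Then F(pi/6) - F(0) = (-1/3) - (0) = -1/3.

-1/3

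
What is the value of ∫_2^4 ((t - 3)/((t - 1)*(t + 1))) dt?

Factor the denominator: t**2 - 1 = (t + 1)(t - 1).
Partial fractions: (t - 3)/((t - 1)*(t + 1)) = 2/(t + 1) - 1/(t - 1).
An antiderivative is F(t) = -log(t - 1) + 2*log(t + 1).
Then F(4) - F(2) = (log(25/3)) - (log(9)) = log(25/27).

log(25/27)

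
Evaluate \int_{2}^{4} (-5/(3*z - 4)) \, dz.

An antiderivative is F(z) = -5*log(3*z - 4)/3.
Then F(4) - F(2) = (-log(32)) - (-5*log(2)/3) = -10*log(2)/3.

-10*log(2)/3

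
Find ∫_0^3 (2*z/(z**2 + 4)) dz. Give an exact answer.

Let u = z**2 + 4, so du = 2*z dz. When z = 0, u = 4; when z = 3, u = 13.
The integral becomes ∫ 1/u du from 4 to 13, with antiderivative log(u).
Back in z: F(z) = log(z**2 + 4).
Then F(3) - F(0) = (log(13)) - (log(4)) = log(13/4).

log(13/4)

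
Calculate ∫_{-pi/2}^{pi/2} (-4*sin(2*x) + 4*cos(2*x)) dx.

An antiderivative is F(x) = 2*sin(2*x) + 2*cos(2*x).
Then F(pi/2) - F(-pi/2) = (-2) - (-2) = 0.

0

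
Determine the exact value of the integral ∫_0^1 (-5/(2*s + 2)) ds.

An antiderivative is F(s) = -5*log(2*s + 2)/2.
Then F(1) - F(0) = (-log(32)) - (-5*log(2)/2) = -5*log(2)/2.

-5*log(2)/2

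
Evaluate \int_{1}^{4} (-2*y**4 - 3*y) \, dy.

-4317/10

By the power rule, an antiderivative is F(y) = -2*y**5/5 - 3*y**2/2.
Then F(4) - F(1) = (-2168/5) - (-19/10) = -4317/10.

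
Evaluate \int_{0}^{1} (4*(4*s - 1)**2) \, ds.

28/3

Let u = 4*s - 1, so du = 4 ds. When s = 0, u = -1; when s = 1, u = 3.
The integral becomes ∫ u**2 du from -1 to 3, with antiderivative u**3/3.
Back in s: F(s) = (4*s - 1)**3/3.
Then F(1) - F(0) = (9) - (-1/3) = 28/3.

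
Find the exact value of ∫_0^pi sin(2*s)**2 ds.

Use the identity sin^2(2*s) = (1 - cos(4*s))/2.
An antiderivative is F(s) = s/2 - sin(4*s)/8.
Then F(pi) - F(0) = (pi/2) - (0) = pi/2.

pi/2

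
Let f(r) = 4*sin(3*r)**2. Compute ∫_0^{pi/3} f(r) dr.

2*pi/3

Use the identity sin^2(3*r) = (1 - cos(6*r))/2.
An antiderivative is F(r) = 2*r - sin(6*r)/3.
Then F(pi/3) - F(0) = (2*pi/3) - (0) = 2*pi/3.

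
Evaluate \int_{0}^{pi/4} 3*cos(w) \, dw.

3*sqrt(2)/2

An antiderivative is F(w) = 3*sin(w).
Then F(pi/4) - F(0) = (3*sqrt(2)/2) - (0) = 3*sqrt(2)/2.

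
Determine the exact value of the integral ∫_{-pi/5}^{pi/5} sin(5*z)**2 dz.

Use the identity sin^2(5*z) = (1 - cos(10*z))/2.
An antiderivative is F(z) = z/2 - sin(10*z)/20.
Then F(pi/5) - F(-pi/5) = (pi/10) - (-pi/10) = pi/5.

pi/5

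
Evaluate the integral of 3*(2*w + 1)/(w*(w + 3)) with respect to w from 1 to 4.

Factor the denominator: w**2 + 3*w = (w + 3)w.
Partial fractions: 3*(2*w + 1)/(w*(w + 3)) = 5/(w + 3) + 1/w.
An antiderivative is F(w) = log(w) + 5*log(w + 3).
Then F(4) - F(1) = (2*log(2) + 5*log(7)) - (10*log(2)) = -8*log(2) + 5*log(7).

-8*log(2) + 5*log(7)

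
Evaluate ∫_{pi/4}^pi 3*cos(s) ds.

An antiderivative is F(s) = 3*sin(s).
Then F(pi) - F(pi/4) = (0) - (3*sqrt(2)/2) = -3*sqrt(2)/2.

-3*sqrt(2)/2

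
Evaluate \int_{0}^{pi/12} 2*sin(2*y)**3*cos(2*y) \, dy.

Let u = sin(2*y), so du = 2*cos(2*y) dy. When y = 0, u = 0; when y = pi/12, u = 1/2.
The integral becomes ∫ u**3 du from 0 to 1/2, with antiderivative u**4/4.
Back in y: F(y) = sin(2*y)**4/4.
Then F(pi/12) - F(0) = (1/64) - (0) = 1/64.

1/64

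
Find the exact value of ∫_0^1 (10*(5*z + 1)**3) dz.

1295/2

Let u = 5*z + 1, so du = 5 dz. When z = 0, u = 1; when z = 1, u = 6.
The integral becomes 2·∫ u**3 du from 1 to 6, with antiderivative u**4/2.
Back in z: F(z) = (5*z + 1)**4/2.
Then F(1) - F(0) = (648) - (1/2) = 1295/2.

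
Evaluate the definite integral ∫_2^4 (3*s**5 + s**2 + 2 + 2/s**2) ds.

12235/6

By the power rule, an antiderivative is F(s) = s**6/2 + s**3/3 + 2*s - 2/s.
Then F(4) - F(2) = (12461/6) - (113/3) = 12235/6.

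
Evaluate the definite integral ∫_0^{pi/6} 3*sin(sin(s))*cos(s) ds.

3 - 3*cos(1/2)

Let u = sin(s), so du = cos(s) ds. When s = 0, u = 0; when s = pi/6, u = 1/2.
The integral becomes 3·∫ sin(u) du from 0 to 1/2, with antiderivative -3*cos(u).
Back in s: F(s) = -3*cos(sin(s)).
Then F(pi/6) - F(0) = (-3*cos(1/2)) - (-3) = 3 - 3*cos(1/2).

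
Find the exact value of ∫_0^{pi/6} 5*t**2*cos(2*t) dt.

Integrate by parts twice (u = t^2, dv = 5*cos(2*t) dt).
An antiderivative is F(t) = 5*t**2*sin(2*t)/2 + 5*t*cos(2*t)/2 - 5*sin(2*t)/4.
Then F(pi/6) - F(0) = (-5*sqrt(3)/8 + 5*sqrt(3)*pi**2/144 + 5*pi/24) - (0) = -5*sqrt(3)/8 + 5*sqrt(3)*pi**2/144 + 5*pi/24.

-5*sqrt(3)/8 + 5*sqrt(3)*pi**2/144 + 5*pi/24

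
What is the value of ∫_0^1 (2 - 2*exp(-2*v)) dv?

An antiderivative is F(v) = 2*v + exp(-2*v).
Then F(1) - F(0) = (exp(-2) + 2) - (1) = exp(-2) + 1.

exp(-2) + 1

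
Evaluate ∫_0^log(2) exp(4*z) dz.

Let u = exp(z), so du = exp(z) dz. When z = 0, u = 1; when z = log(2), u = 2.
The integral becomes ∫ u**3 du from 1 to 2, with antiderivative u**4/4.
Back in z: F(z) = exp(4*z)/4.
Then F(log(2)) - F(0) = (4) - (1/4) = 15/4.

15/4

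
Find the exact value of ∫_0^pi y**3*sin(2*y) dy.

Integrate by parts 3 times (u = y^3, dv = sin(2*y) dy).
An antiderivative is F(y) = -y**3*cos(2*y)/2 + 3*y**2*sin(2*y)/4 + 3*y*cos(2*y)/4 - 3*sin(2*y)/8.
Then F(pi) - F(0) = (pi*(3 - 2*pi**2)/4) - (0) = pi*(3 - 2*pi**2)/4.

pi*(3 - 2*pi**2)/4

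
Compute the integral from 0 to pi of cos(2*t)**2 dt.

pi/2

Use the identity cos^2(2*t) = (1 + cos(4*t))/2.
An antiderivative is F(t) = t/2 + sin(4*t)/8.
Then F(pi) - F(0) = (pi/2) - (0) = pi/2.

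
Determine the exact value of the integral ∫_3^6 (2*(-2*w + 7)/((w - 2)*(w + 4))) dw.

Factor the denominator: w**2 + 2*w - 8 = (w + 4)(w - 2).
Partial fractions: 2*(-2*w + 7)/((w - 2)*(w + 4)) = -5/(w + 4) + 1/(w - 2).
An antiderivative is F(w) = log(w - 2) - 5*log(w + 4).
Then F(6) - F(3) = (-5*log(5) - 3*log(2)) - (-5*log(7)) = -5*log(5) - 3*log(2) + 5*log(7).

-5*log(5) - 3*log(2) + 5*log(7)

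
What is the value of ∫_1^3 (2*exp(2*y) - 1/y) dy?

An antiderivative is F(y) = exp(2*y) - log(y).
Then F(3) - F(1) = (-log(3) + exp(6)) - (exp(2)) = -exp(2) - log(3) + exp(6).

-exp(2) - log(3) + exp(6)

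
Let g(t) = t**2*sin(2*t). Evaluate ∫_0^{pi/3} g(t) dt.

Integrate by parts twice (u = t^2, dv = sin(2*t) dt).
An antiderivative is F(t) = -t**2*cos(2*t)/2 + t*sin(2*t)/2 + cos(2*t)/4.
Then F(pi/3) - F(0) = (-1/8 + pi**2/36 + sqrt(3)*pi/12) - (1/4) = -3/8 + pi**2/36 + sqrt(3)*pi/12.

-3/8 + pi**2/36 + sqrt(3)*pi/12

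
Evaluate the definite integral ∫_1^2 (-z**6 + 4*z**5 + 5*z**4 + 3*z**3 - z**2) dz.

By the power rule, an antiderivative is F(z) = -z**7/7 + 2*z**6/3 + z**5 + 3*z**4/4 - z**3/3.
Then F(2) - F(1) = (460/7) - (163/84) = 5357/84.

5357/84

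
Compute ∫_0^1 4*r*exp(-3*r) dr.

Integrate by parts once (u = r, dv = 4*exp(-3*r) dr).
An antiderivative is F(r) = (-12*r - 4)*exp(-3*r)/9.
Then F(1) - F(0) = (-16*exp(-3)/9) - (-4/9) = 4/9 - 16*exp(-3)/9.

4/9 - 16*exp(-3)/9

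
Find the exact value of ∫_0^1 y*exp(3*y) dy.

1/9 + 2*exp(3)/9

Integrate by parts once (u = y, dv = exp(3*y) dy).
An antiderivative is F(y) = (3*y - 1)*exp(3*y)/9.
Then F(1) - F(0) = (2*exp(3)/9) - (-1/9) = 1/9 + 2*exp(3)/9.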